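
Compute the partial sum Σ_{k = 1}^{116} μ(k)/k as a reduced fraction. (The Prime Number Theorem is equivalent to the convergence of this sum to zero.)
Σ μ(k)/k = -11695632086357284237991577642263648122717789/451572209148822968402074375593480892761066957

Values of μ(k) for 1 ≤ k ≤ 116: μ(1) = 1, μ(2) = -1, μ(3) = -1, μ(5) = -1, μ(6) = 1, μ(7) = -1, μ(10) = 1, μ(11) = -1, μ(13) = -1, μ(14) = 1, μ(15) = 1, μ(17) = -1, μ(19) = -1, μ(21) = 1, μ(22) = 1, μ(23) = -1, μ(26) = 1, μ(29) = -1, μ(30) = -1, μ(31) = -1, μ(33) = 1, μ(34) = 1, μ(35) = 1, μ(37) = -1, μ(38) = 1, μ(39) = 1, μ(41) = -1, μ(42) = -1, μ(43) = -1, μ(46) = 1, μ(47) = -1, μ(51) = 1, μ(53) = -1, μ(55) = 1, μ(57) = 1, μ(58) = 1, μ(59) = -1, μ(61) = -1, μ(62) = 1, μ(65) = 1, μ(66) = -1, μ(67) = -1, μ(69) = 1, μ(70) = -1, μ(71) = -1, μ(73) = -1, μ(74) = 1, μ(77) = 1, μ(78) = -1, μ(79) = -1, μ(82) = 1, μ(83) = -1, μ(85) = 1, μ(86) = 1, μ(87) = 1, μ(89) = -1, μ(91) = 1, μ(93) = 1, μ(94) = 1, μ(95) = 1, μ(97) = -1, μ(101) = -1, μ(102) = -1, μ(103) = -1, μ(105) = -1, μ(106) = 1, μ(107) = -1, μ(109) = -1, μ(110) = -1, μ(111) = 1, μ(113) = -1, μ(114) = -1, μ(115) = 1, with μ = 0 on non-squarefree integers. Summing μ(k)/k for k where μ(k) ≠ 0 gives -11695632086357284237991577642263648122717789/451572209148822968402074375593480892761066957 ≈ -0.0259. (PNT ⟺ this sum → 0 as n → ∞.)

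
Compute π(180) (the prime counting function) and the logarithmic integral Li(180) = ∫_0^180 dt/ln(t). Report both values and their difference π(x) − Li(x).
π(180) = 41;  Li(180) ≈ 46.38;  π(x) − Li(x) ≈ -5.38.

Direct count of primes ≤ 180 gives π(180) = 41. Numerical evaluation of the logarithmic integral gives Li(180) ≈ 46.38. The difference π(x) − Li(x) ≈ -5.38 is typically negative for small/moderate x (Li(x) overestimates), though Littlewood's theorem shows this sign changes infinitely often.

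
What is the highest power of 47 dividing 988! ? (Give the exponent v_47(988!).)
v_47(988!) = 21

Legendre's formula: v_p(n!) = Σ_{k ≥ 1} ⌊n / p^k⌋. For p = 47, n = 988, the terms are:
  ⌊988/47^1⌋ = ⌊988/47⌋ = 21
(the next term ⌊988/47^2⌋ = 0, terminating the sum). Summing: v_47(988!) = 21 = 21.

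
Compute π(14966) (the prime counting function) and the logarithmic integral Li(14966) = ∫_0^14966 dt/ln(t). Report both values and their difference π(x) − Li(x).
π(14966) = 1752;  Li(14966) ≈ 1773.09;  π(x) − Li(x) ≈ -21.09.

Direct count of primes ≤ 14966 gives π(14966) = 1752. Numerical evaluation of the logarithmic integral gives Li(14966) ≈ 1773.09. The difference π(x) − Li(x) ≈ -21.09 is typically negative for small/moderate x (Li(x) overestimates), though Littlewood's theorem shows this sign changes infinitely often.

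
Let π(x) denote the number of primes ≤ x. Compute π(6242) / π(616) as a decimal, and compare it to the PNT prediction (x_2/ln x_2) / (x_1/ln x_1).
π(6242)/π(616) = 811/112 ≈ 7.2411;  PNT prediction ≈ 7.4479.

π(616) = 112 and π(6242) = 811, so π(6242)/π(616) ≈ 7.2411. The PNT-predicted ratio is (6242/ln(6242)) / (616/ln(616)) ≈ 7.4479. The two agree to within a few percent, as expected.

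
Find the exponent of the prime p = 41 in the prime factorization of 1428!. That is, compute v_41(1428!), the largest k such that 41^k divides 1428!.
v_41(1428!) = 34

Legendre's formula: v_p(n!) = Σ_{k ≥ 1} ⌊n / p^k⌋. For p = 41, n = 1428, the terms are:
  ⌊1428/41^1⌋ = ⌊1428/41⌋ = 34
(the next term ⌊1428/41^2⌋ = 0, terminating the sum). Summing: v_41(1428!) = 34 = 34.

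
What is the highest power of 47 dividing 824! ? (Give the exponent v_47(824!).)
v_47(824!) = 17

Legendre's formula: v_p(n!) = Σ_{k ≥ 1} ⌊n / p^k⌋. For p = 47, n = 824, the terms are:
  ⌊824/47^1⌋ = ⌊824/47⌋ = 17
(the next term ⌊824/47^2⌋ = 0, terminating the sum). Summing: v_47(824!) = 17 = 17.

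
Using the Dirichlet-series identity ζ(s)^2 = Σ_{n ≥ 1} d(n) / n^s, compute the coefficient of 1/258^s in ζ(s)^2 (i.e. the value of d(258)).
d(258) = 8

ζ(s)^2 = (Σ 1/m^s)(Σ 1/k^s). The coefficient of 1/n^s in the product is the number of ordered pairs (m, k) with mk = n, which equals d(n). For n = 258, divisors are [1, 2, 3, 6, 43, 86, 129, 258], so d(258) = 8.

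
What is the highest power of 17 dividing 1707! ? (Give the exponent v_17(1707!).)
v_17(1707!) = 105

Legendre's formula: v_p(n!) = Σ_{k ≥ 1} ⌊n / p^k⌋. For p = 17, n = 1707, the terms are:
  ⌊1707/17^1⌋ = ⌊1707/17⌋ = 100
  ⌊1707/17^2⌋ = ⌊1707/289⌋ = 5
(the next term ⌊1707/17^3⌋ = 0, terminating the sum). Summing: v_17(1707!) = 100 + 5 = 105.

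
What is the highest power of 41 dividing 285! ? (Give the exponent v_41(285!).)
v_41(285!) = 6

Legendre's formula: v_p(n!) = Σ_{k ≥ 1} ⌊n / p^k⌋. For p = 41, n = 285, the terms are:
  ⌊285/41^1⌋ = ⌊285/41⌋ = 6
(the next term ⌊285/41^2⌋ = 0, terminating the sum). Summing: v_41(285!) = 6 = 6.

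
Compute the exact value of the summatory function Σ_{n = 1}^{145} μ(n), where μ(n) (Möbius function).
Σ_{n ≤ 145} μ(n) = 0

Compute μ(n) for each 1 ≤ n ≤ 145: μ(1) = 1, μ(2) = -1, μ(3) = -1, μ(4) = 0, μ(5) = -1, μ(6) = 1, μ(7) = -1, μ(8) = 0, μ(9) = 0, μ(10) = 1, μ(11) = -1, μ(12) = 0, μ(13) = -1, μ(14) = 1, μ(15) = 1, μ(16) = 0, μ(17) = -1, μ(18) = 0, μ(19) = -1, μ(20) = 0, μ(21) = 1, μ(22) = 1, μ(23) = -1, μ(24) = 0, μ(25) = 0, μ(26) = 1, μ(27) = 0, μ(28) = 0, μ(29) = -1, μ(30) = -1, μ(31) = -1, μ(32) = 0, μ(33) = 1, μ(34) = 1, μ(35) = 1, μ(36) = 0, μ(37) = -1, μ(38) = 1, μ(39) = 1, μ(40) = 0, μ(41) = -1, μ(42) = -1, μ(43) = -1, μ(44) = 0, μ(45) = 0, μ(46) = 1, μ(47) = -1, μ(48) = 0, μ(49) = 0, μ(50) = 0, μ(51) = 1, μ(52) = 0, μ(53) = -1, μ(54) = 0, μ(55) = 1, μ(56) = 0, μ(57) = 1, μ(58) = 1, μ(59) = -1, μ(60) = 0, μ(61) = -1, μ(62) = 1, μ(63) = 0, μ(64) = 0, μ(65) = 1, μ(66) = -1, μ(67) = -1, μ(68) = 0, μ(69) = 1, μ(70) = -1, μ(71) = -1, μ(72) = 0, μ(73) = -1, μ(74) = 1, μ(75) = 0, μ(76) = 0, μ(77) = 1, μ(78) = -1, μ(79) = -1, μ(80) = 0, μ(81) = 0, μ(82) = 1, μ(83) = -1, μ(84) = 0, μ(85) = 1, μ(86) = 1, μ(87) = 1, μ(88) = 0, μ(89) = -1, μ(90) = 0, μ(91) = 1, μ(92) = 0, μ(93) = 1, μ(94) = 1, μ(95) = 1, μ(96) = 0, μ(97) = -1, μ(98) = 0, μ(99) = 0, μ(100) = 0, μ(101) = -1, μ(102) = -1, μ(103) = -1, μ(104) = 0, μ(105) = -1, μ(106) = 1, μ(107) = -1, μ(108) = 0, μ(109) = -1, μ(110) = -1, μ(111) = 1, μ(112) = 0, μ(113) = -1, μ(114) = -1, μ(115) = 1, μ(116) = 0, μ(117) = 0, μ(118) = 1, μ(119) = 1, μ(120) = 0, μ(121) = 0, μ(122) = 1, μ(123) = 1, μ(124) = 0, μ(125) = 0, μ(126) = 0, μ(127) = -1, μ(128) = 0, μ(129) = 1, μ(130) = -1, μ(131) = -1, μ(132) = 0, μ(133) = 1, μ(134) = 1, μ(135) = 0, μ(136) = 0, μ(137) = -1, μ(138) = -1, μ(139) = -1, μ(140) = 0, μ(141) = 1, μ(142) = 1, μ(143) = 1, μ(144) = 0, μ(145) = 1. Summing all 145 values: 0. (Mertens function M(x) = Σ_{n ≤ x} μ(n); on average M(x) should be small (PNT ⟺ M(x) = o(x)).)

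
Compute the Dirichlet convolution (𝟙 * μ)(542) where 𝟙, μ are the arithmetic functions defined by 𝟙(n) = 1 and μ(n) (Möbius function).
(𝟙 * μ)(542) = 0

Divisors of 542: [1, 2, 271, 542]. For each d | 542:
  d = 1: 𝟙(1) · μ(542/1) = 1 · 1 = 1
  d = 2: 𝟙(2) · μ(542/2) = 1 · -1 = -1
  d = 271: 𝟙(271) · μ(542/271) = 1 · -1 = -1
  d = 542: 𝟙(542) · μ(542/542) = 1 · 1 = 1
Summing: (𝟙 * μ)(542) = 1 + -1 + -1 + 1 = 0.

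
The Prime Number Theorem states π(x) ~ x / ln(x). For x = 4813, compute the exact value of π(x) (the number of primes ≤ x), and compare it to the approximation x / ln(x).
π(4813) = 648;  x/ln(x) ≈ 567.63;  relative error ≈ 12.40%.

Directly count primes up to 4813: π(4813) = 648. The PNT approximation gives 4813/ln(4813) ≈ 4813/8.47908 ≈ 567.63. Relative error (π(x) − x/ln(x)) / π(x) ≈ 12.40%; the approximation is known to undercount slightly (Li(x) is a better estimate).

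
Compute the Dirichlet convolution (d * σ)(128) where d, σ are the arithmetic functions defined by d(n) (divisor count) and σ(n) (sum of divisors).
(d * σ)(128) = 968

Divisors of 128: [1, 2, 4, 8, 16, 32, 64, 128]. For each d | 128:
  d = 1: d(1) · σ(128/1) = 1 · 255 = 255
  d = 2: d(2) · σ(128/2) = 2 · 127 = 254
  d = 4: d(4) · σ(128/4) = 3 · 63 = 189
  d = 8: d(8) · σ(128/8) = 4 · 31 = 124
  d = 16: d(16) · σ(128/16) = 5 · 15 = 75
  d = 32: d(32) · σ(128/32) = 6 · 7 = 42
  d = 64: d(64) · σ(128/64) = 7 · 3 = 21
  d = 128: d(128) · σ(128/128) = 8 · 1 = 8
Summing: (d * σ)(128) = 255 + 254 + 189 + 124 + 75 + 42 + 21 + 8 = 968.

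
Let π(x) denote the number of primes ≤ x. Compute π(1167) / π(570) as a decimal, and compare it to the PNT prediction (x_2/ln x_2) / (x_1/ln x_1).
π(1167)/π(570) = 192/104 ≈ 1.8462;  PNT prediction ≈ 1.8396.

π(570) = 104 and π(1167) = 192, so π(1167)/π(570) ≈ 1.8462. The PNT-predicted ratio is (1167/ln(1167)) / (570/ln(570)) ≈ 1.8396. The two agree to within a few percent, as expected.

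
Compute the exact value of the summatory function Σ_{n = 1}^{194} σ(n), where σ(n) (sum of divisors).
Σ_{n ≤ 194} σ(n) = 30978

Compute σ(n) for each 1 ≤ n ≤ 194: σ(1) = 1, σ(2) = 3, σ(3) = 4, σ(4) = 7, σ(5) = 6, σ(6) = 12, σ(7) = 8, σ(8) = 15, σ(9) = 13, σ(10) = 18, σ(11) = 12, σ(12) = 28, σ(13) = 14, σ(14) = 24, σ(15) = 24, σ(16) = 31, σ(17) = 18, σ(18) = 39, σ(19) = 20, σ(20) = 42, σ(21) = 32, σ(22) = 36, σ(23) = 24, σ(24) = 60, σ(25) = 31, σ(26) = 42, σ(27) = 40, σ(28) = 56, σ(29) = 30, σ(30) = 72, σ(31) = 32, σ(32) = 63, σ(33) = 48, σ(34) = 54, σ(35) = 48, σ(36) = 91, σ(37) = 38, σ(38) = 60, σ(39) = 56, σ(40) = 90, σ(41) = 42, σ(42) = 96, σ(43) = 44, σ(44) = 84, σ(45) = 78, σ(46) = 72, σ(47) = 48, σ(48) = 124, σ(49) = 57, σ(50) = 93, σ(51) = 72, σ(52) = 98, σ(53) = 54, σ(54) = 120, σ(55) = 72, σ(56) = 120, σ(57) = 80, σ(58) = 90, σ(59) = 60, σ(60) = 168, σ(61) = 62, σ(62) = 96, σ(63) = 104, σ(64) = 127, σ(65) = 84, σ(66) = 144, σ(67) = 68, σ(68) = 126, σ(69) = 96, σ(70) = 144, σ(71) = 72, σ(72) = 195, σ(73) = 74, σ(74) = 114, σ(75) = 124, σ(76) = 140, σ(77) = 96, σ(78) = 168, σ(79) = 80, σ(80) = 186, σ(81) = 121, σ(82) = 126, σ(83) = 84, σ(84) = 224, σ(85) = 108, σ(86) = 132, σ(87) = 120, σ(88) = 180, σ(89) = 90, σ(90) = 234, σ(91) = 112, σ(92) = 168, σ(93) = 128, σ(94) = 144, σ(95) = 120, σ(96) = 252, σ(97) = 98, σ(98) = 171, σ(99) = 156, σ(100) = 217, σ(101) = 102, σ(102) = 216, σ(103) = 104, σ(104) = 210, σ(105) = 192, σ(106) = 162, σ(107) = 108, σ(108) = 280, σ(109) = 110, σ(110) = 216, σ(111) = 152, σ(112) = 248, σ(113) = 114, σ(114) = 240, σ(115) = 144, σ(116) = 210, σ(117) = 182, σ(118) = 180, σ(119) = 144, σ(120) = 360, σ(121) = 133, σ(122) = 186, σ(123) = 168, σ(124) = 224, σ(125) = 156, σ(126) = 312, σ(127) = 128, σ(128) = 255, σ(129) = 176, σ(130) = 252, σ(131) = 132, σ(132) = 336, σ(133) = 160, σ(134) = 204, σ(135) = 240, σ(136) = 270, σ(137) = 138, σ(138) = 288, σ(139) = 140, σ(140) = 336, σ(141) = 192, σ(142) = 216, σ(143) = 168, σ(144) = 403, σ(145) = 180, σ(146) = 222, σ(147) = 228, σ(148) = 266, σ(149) = 150, σ(150) = 372, σ(151) = 152, σ(152) = 300, σ(153) = 234, σ(154) = 288, σ(155) = 192, σ(156) = 392, σ(157) = 158, σ(158) = 240, σ(159) = 216, σ(160) = 378, σ(161) = 192, σ(162) = 363, σ(163) = 164, σ(164) = 294, σ(165) = 288, σ(166) = 252, σ(167) = 168, σ(168) = 480, σ(169) = 183, σ(170) = 324, σ(171) = 260, σ(172) = 308, σ(173) = 174, σ(174) = 360, σ(175) = 248, σ(176) = 372, σ(177) = 240, σ(178) = 270, σ(179) = 180, σ(180) = 546, σ(181) = 182, σ(182) = 336, σ(183) = 248, σ(184) = 360, σ(185) = 228, σ(186) = 384, σ(187) = 216, σ(188) = 336, σ(189) = 320, σ(190) = 360, σ(191) = 192, σ(192) = 508, σ(193) = 194, σ(194) = 294. Summing all 194 values: 30978. (Average order: Σ_{n ≤ x} σ(n) ~ (π²/12) x². For x = 194, (π²/12)·194² ≈ 30954.37.)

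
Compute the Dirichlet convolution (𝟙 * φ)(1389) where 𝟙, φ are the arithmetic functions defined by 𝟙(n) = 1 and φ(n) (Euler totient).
(𝟙 * φ)(1389) = 1389

Divisors of 1389: [1, 3, 463, 1389]. For each d | 1389:
  d = 1: 𝟙(1) · φ(1389/1) = 1 · 924 = 924
  d = 3: 𝟙(3) · φ(1389/3) = 1 · 462 = 462
  d = 463: 𝟙(463) · φ(1389/463) = 1 · 2 = 2
  d = 1389: 𝟙(1389) · φ(1389/1389) = 1 · 1 = 1
Summing: (𝟙 * φ)(1389) = 924 + 462 + 2 + 1 = 1389.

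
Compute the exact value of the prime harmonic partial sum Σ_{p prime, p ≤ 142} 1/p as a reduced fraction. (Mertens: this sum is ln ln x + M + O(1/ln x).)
Σ 1/p = 18825509850919239131453102166593625244431364344421618363/10014646650599190067509233131649940057366334653200433090

π(142) = 34, so the primes ≤ 142 are [2, 3, 5, 7, 11, 13, 17, 19, 23, 29, 31, 37, 41, 43, 47, 53, 59, 61, 67, 71, 73, 79, 83, 89, 97, 101, 103, 107, 109, 113, 127, 131, 137, 139]. Summing 1/p over these primes: 18825509850919239131453102166593625244431364344421618363/10014646650599190067509233131649940057366334653200433090 ≈ 1.8798. Mertens estimate ln ln(142) + 0.2615 ≈ 1.8621.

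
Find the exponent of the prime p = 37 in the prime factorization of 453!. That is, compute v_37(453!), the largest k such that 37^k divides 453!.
v_37(453!) = 12

Legendre's formula: v_p(n!) = Σ_{k ≥ 1} ⌊n / p^k⌋. For p = 37, n = 453, the terms are:
  ⌊453/37^1⌋ = ⌊453/37⌋ = 12
(the next term ⌊453/37^2⌋ = 0, terminating the sum). Summing: v_37(453!) = 12 = 12.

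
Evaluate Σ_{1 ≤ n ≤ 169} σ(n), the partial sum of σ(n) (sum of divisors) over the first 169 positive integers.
Σ_{n ≤ 169} σ(n) = 23538

Compute σ(n) for each 1 ≤ n ≤ 169: σ(1) = 1, σ(2) = 3, σ(3) = 4, σ(4) = 7, σ(5) = 6, σ(6) = 12, σ(7) = 8, σ(8) = 15, σ(9) = 13, σ(10) = 18, σ(11) = 12, σ(12) = 28, σ(13) = 14, σ(14) = 24, σ(15) = 24, σ(16) = 31, σ(17) = 18, σ(18) = 39, σ(19) = 20, σ(20) = 42, σ(21) = 32, σ(22) = 36, σ(23) = 24, σ(24) = 60, σ(25) = 31, σ(26) = 42, σ(27) = 40, σ(28) = 56, σ(29) = 30, σ(30) = 72, σ(31) = 32, σ(32) = 63, σ(33) = 48, σ(34) = 54, σ(35) = 48, σ(36) = 91, σ(37) = 38, σ(38) = 60, σ(39) = 56, σ(40) = 90, σ(41) = 42, σ(42) = 96, σ(43) = 44, σ(44) = 84, σ(45) = 78, σ(46) = 72, σ(47) = 48, σ(48) = 124, σ(49) = 57, σ(50) = 93, σ(51) = 72, σ(52) = 98, σ(53) = 54, σ(54) = 120, σ(55) = 72, σ(56) = 120, σ(57) = 80, σ(58) = 90, σ(59) = 60, σ(60) = 168, σ(61) = 62, σ(62) = 96, σ(63) = 104, σ(64) = 127, σ(65) = 84, σ(66) = 144, σ(67) = 68, σ(68) = 126, σ(69) = 96, σ(70) = 144, σ(71) = 72, σ(72) = 195, σ(73) = 74, σ(74) = 114, σ(75) = 124, σ(76) = 140, σ(77) = 96, σ(78) = 168, σ(79) = 80, σ(80) = 186, σ(81) = 121, σ(82) = 126, σ(83) = 84, σ(84) = 224, σ(85) = 108, σ(86) = 132, σ(87) = 120, σ(88) = 180, σ(89) = 90, σ(90) = 234, σ(91) = 112, σ(92) = 168, σ(93) = 128, σ(94) = 144, σ(95) = 120, σ(96) = 252, σ(97) = 98, σ(98) = 171, σ(99) = 156, σ(100) = 217, σ(101) = 102, σ(102) = 216, σ(103) = 104, σ(104) = 210, σ(105) = 192, σ(106) = 162, σ(107) = 108, σ(108) = 280, σ(109) = 110, σ(110) = 216, σ(111) = 152, σ(112) = 248, σ(113) = 114, σ(114) = 240, σ(115) = 144, σ(116) = 210, σ(117) = 182, σ(118) = 180, σ(119) = 144, σ(120) = 360, σ(121) = 133, σ(122) = 186, σ(123) = 168, σ(124) = 224, σ(125) = 156, σ(126) = 312, σ(127) = 128, σ(128) = 255, σ(129) = 176, σ(130) = 252, σ(131) = 132, σ(132) = 336, σ(133) = 160, σ(134) = 204, σ(135) = 240, σ(136) = 270, σ(137) = 138, σ(138) = 288, σ(139) = 140, σ(140) = 336, σ(141) = 192, σ(142) = 216, σ(143) = 168, σ(144) = 403, σ(145) = 180, σ(146) = 222, σ(147) = 228, σ(148) = 266, σ(149) = 150, σ(150) = 372, σ(151) = 152, σ(152) = 300, σ(153) = 234, σ(154) = 288, σ(155) = 192, σ(156) = 392, σ(157) = 158, σ(158) = 240, σ(159) = 216, σ(160) = 378, σ(161) = 192, σ(162) = 363, σ(163) = 164, σ(164) = 294, σ(165) = 288, σ(166) = 252, σ(167) = 168, σ(168) = 480, σ(169) = 183. Summing all 169 values: 23538. (Average order: Σ_{n ≤ x} σ(n) ~ (π²/12) x². For x = 169, (π²/12)·169² ≈ 23490.48.)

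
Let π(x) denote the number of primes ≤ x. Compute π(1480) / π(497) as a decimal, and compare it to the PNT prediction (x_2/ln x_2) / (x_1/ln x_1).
π(1480)/π(497) = 233/94 ≈ 2.4787;  PNT prediction ≈ 2.5327.

π(497) = 94 and π(1480) = 233, so π(1480)/π(497) ≈ 2.4787. The PNT-predicted ratio is (1480/ln(1480)) / (497/ln(497)) ≈ 2.5327. The two agree to within a few percent, as expected.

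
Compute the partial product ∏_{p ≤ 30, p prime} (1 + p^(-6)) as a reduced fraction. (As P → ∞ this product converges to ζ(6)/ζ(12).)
∏ = 31344089837749802352541348305925546573376360/30817336289378345714068650938087086407533397

The primes p ≤ 30 are [2, 3, 5, 7, 11, 13, 17, 19, 23, 29]. For each, (1 + 1/p^6) = (p^6 + 1)/p^6. Multiplying these fractions over p ∈ [2, 3, 5, 7, 11, 13, 17, 19, 23, 29] gives 31344089837749802352541348305925546573376360/30817336289378345714068650938087086407533397. (In the limit P → ∞ this tends to ζ(6)/ζ(12).)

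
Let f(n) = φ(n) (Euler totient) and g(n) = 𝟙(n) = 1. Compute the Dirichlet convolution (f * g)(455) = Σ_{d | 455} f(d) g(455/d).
(φ * 𝟙)(455) = 455

Divisors of 455: [1, 5, 7, 13, 35, 65, 91, 455]. For each d | 455:
  d = 1: φ(1) · 𝟙(455/1) = 1 · 1 = 1
  d = 5: φ(5) · 𝟙(455/5) = 4 · 1 = 4
  d = 7: φ(7) · 𝟙(455/7) = 6 · 1 = 6
  d = 13: φ(13) · 𝟙(455/13) = 12 · 1 = 12
  d = 35: φ(35) · 𝟙(455/35) = 24 · 1 = 24
  d = 65: φ(65) · 𝟙(455/65) = 48 · 1 = 48
  d = 91: φ(91) · 𝟙(455/91) = 72 · 1 = 72
  d = 455: φ(455) · 𝟙(455/455) = 288 · 1 = 288
Summing: (φ * 𝟙)(455) = 1 + 4 + 6 + 12 + 24 + 48 + 72 + 288 = 455.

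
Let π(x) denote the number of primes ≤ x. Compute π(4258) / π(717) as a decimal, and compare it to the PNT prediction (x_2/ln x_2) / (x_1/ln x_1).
π(4258)/π(717) = 583/127 ≈ 4.5906;  PNT prediction ≈ 4.6726.

π(717) = 127 and π(4258) = 583, so π(4258)/π(717) ≈ 4.5906. The PNT-predicted ratio is (4258/ln(4258)) / (717/ln(717)) ≈ 4.6726. The two agree to within a few percent, as expected.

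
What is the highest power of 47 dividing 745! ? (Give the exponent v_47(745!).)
v_47(745!) = 15

Legendre's formula: v_p(n!) = Σ_{k ≥ 1} ⌊n / p^k⌋. For p = 47, n = 745, the terms are:
  ⌊745/47^1⌋ = ⌊745/47⌋ = 15
(the next term ⌊745/47^2⌋ = 0, terminating the sum). Summing: v_47(745!) = 15 = 15.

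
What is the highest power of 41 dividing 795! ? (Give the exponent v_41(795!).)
v_41(795!) = 19

Legendre's formula: v_p(n!) = Σ_{k ≥ 1} ⌊n / p^k⌋. For p = 41, n = 795, the terms are:
  ⌊795/41^1⌋ = ⌊795/41⌋ = 19
(the next term ⌊795/41^2⌋ = 0, terminating the sum). Summing: v_41(795!) = 19 = 19.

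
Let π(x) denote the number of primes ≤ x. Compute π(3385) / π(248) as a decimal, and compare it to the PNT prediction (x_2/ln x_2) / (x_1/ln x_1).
π(3385)/π(248) = 476/53 ≈ 8.9811;  PNT prediction ≈ 9.2596.

π(248) = 53 and π(3385) = 476, so π(3385)/π(248) ≈ 8.9811. The PNT-predicted ratio is (3385/ln(3385)) / (248/ln(248)) ≈ 9.2596. The two agree to within a few percent, as expected.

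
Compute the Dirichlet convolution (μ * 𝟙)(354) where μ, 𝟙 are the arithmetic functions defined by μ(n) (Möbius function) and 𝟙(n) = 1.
(μ * 𝟙)(354) = 0

Divisors of 354: [1, 2, 3, 6, 59, 118, 177, 354]. For each d | 354:
  d = 1: μ(1) · 𝟙(354/1) = 1 · 1 = 1
  d = 2: μ(2) · 𝟙(354/2) = -1 · 1 = -1
  d = 3: μ(3) · 𝟙(354/3) = -1 · 1 = -1
  d = 6: μ(6) · 𝟙(354/6) = 1 · 1 = 1
  d = 59: μ(59) · 𝟙(354/59) = -1 · 1 = -1
  d = 118: μ(118) · 𝟙(354/118) = 1 · 1 = 1
  d = 177: μ(177) · 𝟙(354/177) = 1 · 1 = 1
  d = 354: μ(354) · 𝟙(354/354) = -1 · 1 = -1
Summing: (μ * 𝟙)(354) = 1 + -1 + -1 + 1 + -1 + 1 + 1 + -1 = 0.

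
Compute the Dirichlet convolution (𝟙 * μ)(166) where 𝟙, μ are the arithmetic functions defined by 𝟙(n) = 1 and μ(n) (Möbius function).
(𝟙 * μ)(166) = 0

Divisors of 166: [1, 2, 83, 166]. For each d | 166:
  d = 1: 𝟙(1) · μ(166/1) = 1 · 1 = 1
  d = 2: 𝟙(2) · μ(166/2) = 1 · -1 = -1
  d = 83: 𝟙(83) · μ(166/83) = 1 · -1 = -1
  d = 166: 𝟙(166) · μ(166/166) = 1 · 1 = 1
Summing: (𝟙 * μ)(166) = 1 + -1 + -1 + 1 = 0.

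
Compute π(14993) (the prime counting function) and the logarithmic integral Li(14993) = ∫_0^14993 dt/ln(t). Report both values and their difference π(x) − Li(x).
π(14993) = 1754;  Li(14993) ≈ 1775.90;  π(x) − Li(x) ≈ -21.90.

Direct count of primes ≤ 14993 gives π(14993) = 1754. Numerical evaluation of the logarithmic integral gives Li(14993) ≈ 1775.90. The difference π(x) − Li(x) ≈ -21.90 is typically negative for small/moderate x (Li(x) overestimates), though Littlewood's theorem shows this sign changes infinitely often.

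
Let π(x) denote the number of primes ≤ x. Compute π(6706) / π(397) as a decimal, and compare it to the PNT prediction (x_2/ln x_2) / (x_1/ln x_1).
π(6706)/π(397) = 865/78 ≈ 11.0897;  PNT prediction ≈ 11.4722.

π(397) = 78 and π(6706) = 865, so π(6706)/π(397) ≈ 11.0897. The PNT-predicted ratio is (6706/ln(6706)) / (397/ln(397)) ≈ 11.4722. The two agree to within a few percent, as expected.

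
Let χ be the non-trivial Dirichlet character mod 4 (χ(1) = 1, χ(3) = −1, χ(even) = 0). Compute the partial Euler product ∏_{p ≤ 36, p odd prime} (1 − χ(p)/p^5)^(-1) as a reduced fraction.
∏ = 52015810615424538455317584769582112629834289625/52216435813704314792391924764477903837266444288

The odd primes p ≤ 36 are [3, 5, 7, 11, 13, 17, 19, 23, 29, 31]. For each, χ(p) = 1 if p ≡ 1 mod 4, χ(p) = −1 if p ≡ 3 mod 4. Taking (1 − χ(p)/p^5)^(-1) = p^5/(p^5 − χ(p)): (1 − (-1)/3^5)^(-1) · (1 − (1)/5^5)^(-1) · (1 − (-1)/7^5)^(-1) · (1 − (-1)/11^5)^(-1) · (1 − (1)/13^5)^(-1) · (1 − (1)/17^5)^(-1) · (1 − (-1)/19^5)^(-1) · (1 − (-1)/23^5)^(-1) · (1 − (1)/29^5)^(-1) · (1 − (-1)/31^5)^(-1) = 52015810615424538455317584769582112629834289625/52216435813704314792391924764477903837266444288.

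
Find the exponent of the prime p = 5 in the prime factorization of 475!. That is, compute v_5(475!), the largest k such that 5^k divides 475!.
v_5(475!) = 117

Legendre's formula: v_p(n!) = Σ_{k ≥ 1} ⌊n / p^k⌋. For p = 5, n = 475, the terms are:
  ⌊475/5^1⌋ = ⌊475/5⌋ = 95
  ⌊475/5^2⌋ = ⌊475/25⌋ = 19
  ⌊475/5^3⌋ = ⌊475/125⌋ = 3
(the next term ⌊475/5^4⌋ = 0, terminating the sum). Summing: v_5(475!) = 95 + 19 + 3 = 117.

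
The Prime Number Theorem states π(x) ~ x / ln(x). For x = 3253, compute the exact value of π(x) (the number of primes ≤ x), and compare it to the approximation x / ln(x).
π(3253) = 459;  x/ln(x) ≈ 402.23;  relative error ≈ 12.37%.

Directly count primes up to 3253: π(3253) = 459. The PNT approximation gives 3253/ln(3253) ≈ 3253/8.08733 ≈ 402.23. Relative error (π(x) − x/ln(x)) / π(x) ≈ 12.37%; the approximation is known to undercount slightly (Li(x) is a better estimate).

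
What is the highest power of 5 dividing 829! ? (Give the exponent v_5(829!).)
v_5(829!) = 205

Legendre's formula: v_p(n!) = Σ_{k ≥ 1} ⌊n / p^k⌋. For p = 5, n = 829, the terms are:
  ⌊829/5^1⌋ = ⌊829/5⌋ = 165
  ⌊829/5^2⌋ = ⌊829/25⌋ = 33
  ⌊829/5^3⌋ = ⌊829/125⌋ = 6
  ⌊829/5^4⌋ = ⌊829/625⌋ = 1
(the next term ⌊829/5^5⌋ = 0, terminating the sum). Summing: v_5(829!) = 165 + 33 + 6 + 1 = 205.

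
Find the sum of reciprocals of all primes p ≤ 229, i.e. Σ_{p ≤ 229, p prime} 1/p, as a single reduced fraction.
Σ 1/p = 37527519788898476695193360507423991967783840502510585362878348092116031948860199524739442233/19078266889580195013601891820992757757219839668357012055907516904309700014933909014729740190

π(229) = 50, so the primes ≤ 229 are [2, 3, 5, 7, 11, 13, 17, 19, 23, 29, 31, 37, 41, 43, 47, 53, 59, 61, 67, 71, 73, 79, 83, 89, 97, 101, 103, 107, 109, 113, 127, 131, 137, 139, 149, 151, 157, 163, 167, 173, 179, 181, 191, 193, 197, 199, 211, 223, 227, 229]. Summing 1/p over these primes: 37527519788898476695193360507423991967783840502510585362878348092116031948860199524739442233/19078266889580195013601891820992757757219839668357012055907516904309700014933909014729740190 ≈ 1.9670. Mertens estimate ln ln(229) + 0.2615 ≈ 1.9541.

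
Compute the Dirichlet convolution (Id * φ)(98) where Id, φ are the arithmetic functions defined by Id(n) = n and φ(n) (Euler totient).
(Id * φ)(98) = 399

Divisors of 98: [1, 2, 7, 14, 49, 98]. For each d | 98:
  d = 1: Id(1) · φ(98/1) = 1 · 42 = 42
  d = 2: Id(2) · φ(98/2) = 2 · 42 = 84
  d = 7: Id(7) · φ(98/7) = 7 · 6 = 42
  d = 14: Id(14) · φ(98/14) = 14 · 6 = 84
  d = 49: Id(49) · φ(98/49) = 49 · 1 = 49
  d = 98: Id(98) · φ(98/98) = 98 · 1 = 98
Summing: (Id * φ)(98) = 42 + 84 + 42 + 84 + 49 + 98 = 399.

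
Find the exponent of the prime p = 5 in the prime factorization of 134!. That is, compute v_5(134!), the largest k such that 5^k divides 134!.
v_5(134!) = 32

Legendre's formula: v_p(n!) = Σ_{k ≥ 1} ⌊n / p^k⌋. For p = 5, n = 134, the terms are:
  ⌊134/5^1⌋ = ⌊134/5⌋ = 26
  ⌊134/5^2⌋ = ⌊134/25⌋ = 5
  ⌊134/5^3⌋ = ⌊134/125⌋ = 1
(the next term ⌊134/5^4⌋ = 0, terminating the sum). Summing: v_5(134!) = 26 + 5 + 1 = 32.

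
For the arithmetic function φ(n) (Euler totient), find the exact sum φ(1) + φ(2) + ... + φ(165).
Σ_{n ≤ 165} φ(n) = 8314

Compute φ(n) for each 1 ≤ n ≤ 165: φ(1) = 1, φ(2) = 1, φ(3) = 2, φ(4) = 2, φ(5) = 4, φ(6) = 2, φ(7) = 6, φ(8) = 4, φ(9) = 6, φ(10) = 4, φ(11) = 10, φ(12) = 4, φ(13) = 12, φ(14) = 6, φ(15) = 8, φ(16) = 8, φ(17) = 16, φ(18) = 6, φ(19) = 18, φ(20) = 8, φ(21) = 12, φ(22) = 10, φ(23) = 22, φ(24) = 8, φ(25) = 20, φ(26) = 12, φ(27) = 18, φ(28) = 12, φ(29) = 28, φ(30) = 8, φ(31) = 30, φ(32) = 16, φ(33) = 20, φ(34) = 16, φ(35) = 24, φ(36) = 12, φ(37) = 36, φ(38) = 18, φ(39) = 24, φ(40) = 16, φ(41) = 40, φ(42) = 12, φ(43) = 42, φ(44) = 20, φ(45) = 24, φ(46) = 22, φ(47) = 46, φ(48) = 16, φ(49) = 42, φ(50) = 20, φ(51) = 32, φ(52) = 24, φ(53) = 52, φ(54) = 18, φ(55) = 40, φ(56) = 24, φ(57) = 36, φ(58) = 28, φ(59) = 58, φ(60) = 16, φ(61) = 60, φ(62) = 30, φ(63) = 36, φ(64) = 32, φ(65) = 48, φ(66) = 20, φ(67) = 66, φ(68) = 32, φ(69) = 44, φ(70) = 24, φ(71) = 70, φ(72) = 24, φ(73) = 72, φ(74) = 36, φ(75) = 40, φ(76) = 36, φ(77) = 60, φ(78) = 24, φ(79) = 78, φ(80) = 32, φ(81) = 54, φ(82) = 40, φ(83) = 82, φ(84) = 24, φ(85) = 64, φ(86) = 42, φ(87) = 56, φ(88) = 40, φ(89) = 88, φ(90) = 24, φ(91) = 72, φ(92) = 44, φ(93) = 60, φ(94) = 46, φ(95) = 72, φ(96) = 32, φ(97) = 96, φ(98) = 42, φ(99) = 60, φ(100) = 40, φ(101) = 100, φ(102) = 32, φ(103) = 102, φ(104) = 48, φ(105) = 48, φ(106) = 52, φ(107) = 106, φ(108) = 36, φ(109) = 108, φ(110) = 40, φ(111) = 72, φ(112) = 48, φ(113) = 112, φ(114) = 36, φ(115) = 88, φ(116) = 56, φ(117) = 72, φ(118) = 58, φ(119) = 96, φ(120) = 32, φ(121) = 110, φ(122) = 60, φ(123) = 80, φ(124) = 60, φ(125) = 100, φ(126) = 36, φ(127) = 126, φ(128) = 64, φ(129) = 84, φ(130) = 48, φ(131) = 130, φ(132) = 40, φ(133) = 108, φ(134) = 66, φ(135) = 72, φ(136) = 64, φ(137) = 136, φ(138) = 44, φ(139) = 138, φ(140) = 48, φ(141) = 92, φ(142) = 70, φ(143) = 120, φ(144) = 48, φ(145) = 112, φ(146) = 72, φ(147) = 84, φ(148) = 72, φ(149) = 148, φ(150) = 40, φ(151) = 150, φ(152) = 72, φ(153) = 96, φ(154) = 60, φ(155) = 120, φ(156) = 48, φ(157) = 156, φ(158) = 78, φ(159) = 104, φ(160) = 64, φ(161) = 132, φ(162) = 54, φ(163) = 162, φ(164) = 80, φ(165) = 80. Summing all 165 values: 8314. (Average order: Σ_{n ≤ x} φ(n) ~ (3/π²) x². For x = 165, (3/π²)·165² ≈ 8275.41.)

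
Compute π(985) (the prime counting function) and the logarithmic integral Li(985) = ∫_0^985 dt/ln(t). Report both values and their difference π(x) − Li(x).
π(985) = 166;  Li(985) ≈ 175.44;  π(x) − Li(x) ≈ -9.44.

Direct count of primes ≤ 985 gives π(985) = 166. Numerical evaluation of the logarithmic integral gives Li(985) ≈ 175.44. The difference π(x) − Li(x) ≈ -9.44 is typically negative for small/moderate x (Li(x) overestimates), though Littlewood's theorem shows this sign changes infinitely often.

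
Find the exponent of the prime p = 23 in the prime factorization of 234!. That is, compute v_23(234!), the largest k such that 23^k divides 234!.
v_23(234!) = 10

Legendre's formula: v_p(n!) = Σ_{k ≥ 1} ⌊n / p^k⌋. For p = 23, n = 234, the terms are:
  ⌊234/23^1⌋ = ⌊234/23⌋ = 10
(the next term ⌊234/23^2⌋ = 0, terminating the sum). Summing: v_23(234!) = 10 = 10.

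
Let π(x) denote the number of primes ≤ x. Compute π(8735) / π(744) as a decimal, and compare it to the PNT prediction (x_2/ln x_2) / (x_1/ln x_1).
π(8735)/π(744) = 1088/132 ≈ 8.2424;  PNT prediction ≈ 8.5541.

π(744) = 132 and π(8735) = 1088, so π(8735)/π(744) ≈ 8.2424. The PNT-predicted ratio is (8735/ln(8735)) / (744/ln(744)) ≈ 8.5541. The two agree to within a few percent, as expected.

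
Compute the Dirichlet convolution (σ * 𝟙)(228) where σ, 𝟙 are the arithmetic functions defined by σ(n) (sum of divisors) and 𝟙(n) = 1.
(σ * 𝟙)(228) = 1155

Divisors of 228: [1, 2, 3, 4, 6, 12, 19, 38, 57, 76, 114, 228]. For each d | 228:
  d = 1: σ(1) · 𝟙(228/1) = 1 · 1 = 1
  d = 2: σ(2) · 𝟙(228/2) = 3 · 1 = 3
  d = 3: σ(3) · 𝟙(228/3) = 4 · 1 = 4
  d = 4: σ(4) · 𝟙(228/4) = 7 · 1 = 7
  d = 6: σ(6) · 𝟙(228/6) = 12 · 1 = 12
  d = 12: σ(12) · 𝟙(228/12) = 28 · 1 = 28
  d = 19: σ(19) · 𝟙(228/19) = 20 · 1 = 20
  d = 38: σ(38) · 𝟙(228/38) = 60 · 1 = 60
  d = 57: σ(57) · 𝟙(228/57) = 80 · 1 = 80
  d = 76: σ(76) · 𝟙(228/76) = 140 · 1 = 140
  d = 114: σ(114) · 𝟙(228/114) = 240 · 1 = 240
  d = 228: σ(228) · 𝟙(228/228) = 560 · 1 = 560
Summing: (σ * 𝟙)(228) = 1 + 3 + 4 + 7 + 12 + 28 + 20 + 60 + 80 + 140 + 240 + 560 = 1155.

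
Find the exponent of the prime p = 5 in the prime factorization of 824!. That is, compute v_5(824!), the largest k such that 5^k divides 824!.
v_5(824!) = 203

Legendre's formula: v_p(n!) = Σ_{k ≥ 1} ⌊n / p^k⌋. For p = 5, n = 824, the terms are:
  ⌊824/5^1⌋ = ⌊824/5⌋ = 164
  ⌊824/5^2⌋ = ⌊824/25⌋ = 32
  ⌊824/5^3⌋ = ⌊824/125⌋ = 6
  ⌊824/5^4⌋ = ⌊824/625⌋ = 1
(the next term ⌊824/5^5⌋ = 0, terminating the sum). Summing: v_5(824!) = 164 + 32 + 6 + 1 = 203.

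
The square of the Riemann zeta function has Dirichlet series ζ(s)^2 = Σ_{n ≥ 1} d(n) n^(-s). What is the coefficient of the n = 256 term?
d(256) = 9

ζ(s)^2 = (Σ 1/m^s)(Σ 1/k^s). The coefficient of 1/n^s in the product is the number of ordered pairs (m, k) with mk = n, which equals d(n). For n = 256, divisors are [1, 2, 4, 8, 16, 32, 64, 128, 256], so d(256) = 9.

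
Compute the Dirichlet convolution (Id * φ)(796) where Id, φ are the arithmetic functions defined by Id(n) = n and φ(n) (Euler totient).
(Id * φ)(796) = 3176

Divisors of 796: [1, 2, 4, 199, 398, 796]. For each d | 796:
  d = 1: Id(1) · φ(796/1) = 1 · 396 = 396
  d = 2: Id(2) · φ(796/2) = 2 · 198 = 396
  d = 4: Id(4) · φ(796/4) = 4 · 198 = 792
  d = 199: Id(199) · φ(796/199) = 199 · 2 = 398
  d = 398: Id(398) · φ(796/398) = 398 · 1 = 398
  d = 796: Id(796) · φ(796/796) = 796 · 1 = 796
Summing: (Id * φ)(796) = 396 + 396 + 792 + 398 + 398 + 796 = 3176.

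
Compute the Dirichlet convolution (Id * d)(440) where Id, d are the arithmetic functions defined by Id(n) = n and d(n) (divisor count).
(Id * d)(440) = 2366

Divisors of 440: [1, 2, 4, 5, 8, 10, 11, 20, 22, 40, 44, 55, 88, 110, 220, 440]. For each d | 440:
  d = 1: Id(1) · d(440/1) = 1 · 16 = 16
  d = 2: Id(2) · d(440/2) = 2 · 12 = 24
  d = 4: Id(4) · d(440/4) = 4 · 8 = 32
  d = 5: Id(5) · d(440/5) = 5 · 8 = 40
  d = 8: Id(8) · d(440/8) = 8 · 4 = 32
  d = 10: Id(10) · d(440/10) = 10 · 6 = 60
  d = 11: Id(11) · d(440/11) = 11 · 8 = 88
  d = 20: Id(20) · d(440/20) = 20 · 4 = 80
  d = 22: Id(22) · d(440/22) = 22 · 6 = 132
  d = 40: Id(40) · d(440/40) = 40 · 2 = 80
  d = 44: Id(44) · d(440/44) = 44 · 4 = 176
  d = 55: Id(55) · d(440/55) = 55 · 4 = 220
  d = 88: Id(88) · d(440/88) = 88 · 2 = 176
  d = 110: Id(110) · d(440/110) = 110 · 3 = 330
  d = 220: Id(220) · d(440/220) = 220 · 2 = 440
  d = 440: Id(440) · d(440/440) = 440 · 1 = 440
Summing: (Id * d)(440) = 16 + 24 + 32 + 40 + 32 + 60 + 88 + 80 + 132 + 80 + 176 + 220 + 176 + 330 + 440 + 440 = 2366.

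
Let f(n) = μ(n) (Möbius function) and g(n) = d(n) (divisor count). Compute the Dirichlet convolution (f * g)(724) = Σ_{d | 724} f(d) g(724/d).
(μ * d)(724) = 1

Divisors of 724: [1, 2, 4, 181, 362, 724]. For each d | 724:
  d = 1: μ(1) · d(724/1) = 1 · 6 = 6
  d = 2: μ(2) · d(724/2) = -1 · 4 = -4
  d = 4: μ(4) · d(724/4) = 0 · 2 = 0
  d = 181: μ(181) · d(724/181) = -1 · 3 = -3
  d = 362: μ(362) · d(724/362) = 1 · 2 = 2
  d = 724: μ(724) · d(724/724) = 0 · 1 = 0
Summing: (μ * d)(724) = 6 + -4 + 0 + -3 + 2 + 0 = 1.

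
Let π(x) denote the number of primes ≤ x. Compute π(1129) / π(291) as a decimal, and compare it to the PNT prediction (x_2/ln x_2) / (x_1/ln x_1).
π(1129)/π(291) = 189/61 ≈ 3.0984;  PNT prediction ≈ 3.1314.

π(291) = 61 and π(1129) = 189, so π(1129)/π(291) ≈ 3.0984. The PNT-predicted ratio is (1129/ln(1129)) / (291/ln(291)) ≈ 3.1314. The two agree to within a few percent, as expected.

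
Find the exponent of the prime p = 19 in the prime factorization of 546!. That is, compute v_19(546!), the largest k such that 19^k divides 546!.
v_19(546!) = 29

Legendre's formula: v_p(n!) = Σ_{k ≥ 1} ⌊n / p^k⌋. For p = 19, n = 546, the terms are:
  ⌊546/19^1⌋ = ⌊546/19⌋ = 28
  ⌊546/19^2⌋ = ⌊546/361⌋ = 1
(the next term ⌊546/19^3⌋ = 0, terminating the sum). Summing: v_19(546!) = 28 + 1 = 29.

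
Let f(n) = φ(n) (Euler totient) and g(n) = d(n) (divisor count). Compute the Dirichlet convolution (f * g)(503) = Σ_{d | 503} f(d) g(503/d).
(φ * d)(503) = 504

Divisors of 503: [1, 503]. For each d | 503:
  d = 1: φ(1) · d(503/1) = 1 · 2 = 2
  d = 503: φ(503) · d(503/503) = 502 · 1 = 502
Summing: (φ * d)(503) = 2 + 502 = 504.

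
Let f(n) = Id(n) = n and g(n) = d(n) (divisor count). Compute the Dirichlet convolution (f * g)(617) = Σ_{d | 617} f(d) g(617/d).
(Id * d)(617) = 619

Divisors of 617: [1, 617]. For each d | 617:
  d = 1: Id(1) · d(617/1) = 1 · 2 = 2
  d = 617: Id(617) · d(617/617) = 617 · 1 = 617
Summing: (Id * d)(617) = 2 + 617 = 619.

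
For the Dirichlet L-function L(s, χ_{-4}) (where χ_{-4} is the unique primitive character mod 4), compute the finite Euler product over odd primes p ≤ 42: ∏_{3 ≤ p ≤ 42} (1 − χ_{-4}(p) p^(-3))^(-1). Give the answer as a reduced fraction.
∏ = 317583502136600214370347226405/327754858760764671044087709696

The odd primes p ≤ 42 are [3, 5, 7, 11, 13, 17, 19, 23, 29, 31, 37, 41]. For each, χ(p) = 1 if p ≡ 1 mod 4, χ(p) = −1 if p ≡ 3 mod 4. Taking (1 − χ(p)/p^3)^(-1) = p^3/(p^3 − χ(p)): (1 − (-1)/3^3)^(-1) · (1 − (1)/5^3)^(-1) · (1 − (-1)/7^3)^(-1) · (1 − (-1)/11^3)^(-1) · (1 − (1)/13^3)^(-1) · (1 − (1)/17^3)^(-1) · (1 − (-1)/19^3)^(-1) · (1 − (-1)/23^3)^(-1) · (1 − (1)/29^3)^(-1) · (1 − (-1)/31^3)^(-1) · (1 − (1)/37^3)^(-1) · (1 − (1)/41^3)^(-1) = 317583502136600214370347226405/327754858760764671044087709696.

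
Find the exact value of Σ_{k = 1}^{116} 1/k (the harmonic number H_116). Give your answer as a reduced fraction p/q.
H_116 = 92723052988307480317436790993517488799788772043569/17379782769567790172972927968296006432665936992320

Direct summation: H_116 = 1 + 1/2 + ... + 1/116. The least common denominator is lcm(1, ..., 116) = 955888052326228459513511038256280353796626534577600; over this denominator the numerator is 955888052326228459513511038256280353796626534577600 + 477944026163114229756755519128140176898313267288800 + 318629350775409486504503679418760117932208844859200 + 238972013081557114878377759564070088449156633644400 + 191177610465245691902702207651256070759325306915520 + 159314675387704743252251839709380058966104422429600 + 136555436046604065644787291179468621970946647796800 + 119486006540778557439188879782035044224578316822200 + 106209783591803162168167893139586705977402948286400 + 95588805232622845951351103825628035379662653457760 + 86898913847838950864864639841480032163329684961600 + 79657337693852371626125919854690029483052211214800 + 73529850178940650731808541404329257984355887275200 + 68277718023302032822393645589734310985473323898400 + 63725870155081897300900735883752023586441768971840 + 59743003270389278719594439891017522112289158411100 + 56228708960366379971383002250369432576272149092800 + 53104891795901581084083946569793352988701474143200 + 50309897490854129448079528329277913357717186030400 + 47794402616311422975675551912814017689831326728880 + 45518478682201355214929097059822873990315549265600 + 43449456923919475432432319920740016081664842480800 + 41560350101140367804935262532881754512896805851200 + 39828668846926185813062959927345014741526105607400 + 38235522093049138380540441530251214151865061383104 + 36764925089470325365904270702164628992177943637600 + 35403261197267720722722631046528901992467649428800 + 34138859011651016411196822794867155492736661949200 + 32961656976766498603914173732975184613676777054400 + 31862935077540948650450367941876011793220884485920 + 30835098462136401919790678653428398509568597889600 + 29871501635194639359797219945508761056144579205550 + 28966304615946316954954879947160010721109894987200 + 28114354480183189985691501125184716288136074546400 + 27311087209320813128957458235893724394189329559360 + 26552445897950790542041973284896676494350737071600 + 25834812225033201608473271304223793345854771204800 + 25154948745427064724039764164638956678858593015200 + 24509950059646883577269513801443085994785295758400 + 23897201308155711487837775956407008844915663364440 + 23314342739664108768622220445275130580405525233600 + 22759239341100677607464548529911436995157774632800 + 22229954705261126965430489261773961716200617083200 + 21724728461959737716216159960370008040832421240400 + 21241956718360632433633578627917341195480589657280 + 20780175050570183902467631266440877256448402925600 + 20338043666515499138585341239495326676523968820800 + 19914334423463092906531479963672507370763052803700 + 19507919435229152234969613025638374567278092542400 + 19117761046524569190270220765125607075932530691552 + 18742902986788793323794334083456477525424049697600 + 18382462544735162682952135351082314496088971818800 + 18035623628796763387047378080307176486728802539200 + 17701630598633860361361315523264450996233824714400 + 17379782769567790172972927968296006432665936992320 + 17069429505825508205598411397433577746368330974600 + 16769965830284709816026509443092637785905728676800 + 16480828488383249301957086866487592306838388527200 + 16201492412308956940906966750106446674519093806400 + 15931467538770474325225183970938005896610442242960 + 15670295939774237041205098987807874652403713681600 + 15417549231068200959895339326714199254784298944800 + 15172826227400451738309699019940957996771849755200 + 14935750817597319679898609972754380528072289602775 + 14705970035788130146361708280865851596871177455040 + 14483152307973158477477439973580005360554947493600 + 14266985855615350141992702063526572444725769172800 + 14057177240091594992845750562592358144068037273200 + 13853450033713455934978420844293918170965601950400 + 13655543604660406564478729117946862197094664779680 + 13463212004594767035401563919102540194318683585600 + 13276222948975395271020986642448338247175368535800 + 13094356881181211774157685455565484298583925131200 + 12917406112516600804236635652111896672927385602400 + 12745174031016379460180147176750404717288353794368 + 12577474372713532362019882082319478339429296507600 + 12414130549691278694980662834497147451904240708800 + 12254975029823441788634756900721542997392647879200 + 12099848763623145057133051117168105744261095374400 + 11948600654077855743918887978203504422457831682220 + 11801087065755906907574210348842967330822549809600 + 11657171369832054384311110222637565290202762616800 + 11516723522002752524259169135617835587911163067200 + 11379619670550338803732274264955718497578887316400 + 11245741792073275994276600450073886515254429818560 + 11114977352630563482715244630886980858100308541600 + 10987218992255499534638057910991728204558925684800 + 10862364230979868858108079980185004020416210620200 + 10740315194676724264196753238834610716816028478400 + 10620978359180316216816789313958670597740294828640 + 10504264311277235818829791629189893997765126753600 + 10390087525285091951233815633220438628224201462800 + 10278366154045467306596892884476132836522865963200 + 10169021833257749569292670619747663338261984410400 + 10061979498170825889615905665855582671543437206080 + 9957167211731546453265739981836253685381526401850 + 9854516003363179994984649878930725296872438500800 + 9753959717614576117484806512819187283639046271200 + 9655434871982105651651626649053336907036631662400 + 9558880523262284595135110382562803537966265345776 + 9464238141843846133797138992636439146501252817600 + 9371451493394396661897167041728238762712024848800 + 9280466527439111257412728526760003434918704219200 + 9191231272367581341476067675541157248044485909400 + 9103695736440271042985819411964574798063109853120 + 9017811814398381693523689040153588243364401269600 + 8933533199310546350593561105198881811183425556800 + 8850815299316930180680657761632225498116912357200 + 8769615158956224399206523286754865631161711326400 + 8689891384783895086486463984148003216332968496160 + 8611604075011067202824423768074597781951590401600 + 8534714752912754102799205698716788873184165487300 + 8459186303771933270031071135011330564571916235200 + 8384982915142354908013254721546318892952864338400 + 8312070020228073560987052506576350902579361170240 + 8240414244191624650978543433243796153419194263600 = 5099767914356911417459023504643461883988382462396295, so H_116 = 5099767914356911417459023504643461883988382462396295/955888052326228459513511038256280353796626534577600; reducing by gcd(5099767914356911417459023504643461883988382462396295, 955888052326228459513511038256280353796626534577600) = 55 gives 92723052988307480317436790993517488799788772043569/17379782769567790172972927968296006432665936992320 ≈ 5.33511. (The PNT-adjacent estimate ln(116) + γ ≈ 5.33081 matches within O(1/n).)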